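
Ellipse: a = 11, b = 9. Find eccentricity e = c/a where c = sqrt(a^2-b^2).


c = sqrt(121-81) = sqrt(40) = 6.3246
e = c/a = sqrt(40)/11 = 0.5750

e = 0.5750


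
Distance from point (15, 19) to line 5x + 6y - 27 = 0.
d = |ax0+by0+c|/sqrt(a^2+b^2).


|5*15 + 6*19 - 27| = |162| = 162
sqrt(25 + 36) = sqrt(61) = 7.8102
d = 162/sqrt(61) = 20.7420

20.7420


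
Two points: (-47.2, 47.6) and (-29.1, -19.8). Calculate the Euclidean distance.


dx = -29.1 + 47.2 = 18.1
dy = -19.8 - 47.6 = -67.4
d = sqrt(327.61 + 4542.76) = sqrt(4870.37) = 69.7880

69.7880


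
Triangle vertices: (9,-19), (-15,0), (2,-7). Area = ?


9*(0+ 7) = 63
-15*(-7+ 19) = -180
2*(-19-0) = -38
sum = -155
Area = |-155|/2 = 77.5000

77.5000 sq units


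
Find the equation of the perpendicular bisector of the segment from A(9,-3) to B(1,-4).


Midpoint = (5, -3.5)
Slope of AB = dy/dx = -1/(-8) = 0.1250
Perp slope = -dx/dy = -8/1 = -8.0000
b = My - (perp slope)*Mx = -3.5 + (-8*5)/(-1) = -3.5 + 40.0000 = 36.5000

y = -8.0000x + 36.5000


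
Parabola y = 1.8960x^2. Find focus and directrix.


a = 1.8960
1/(4a) = 0.1319
Focus = (0, 0.1319)
Directrix: y = -0.1319

Focus = (0, 0.1319), Directrix: y = -0.1319


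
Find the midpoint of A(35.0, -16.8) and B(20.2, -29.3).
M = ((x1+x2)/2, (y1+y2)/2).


Mx = (35.0 + 20.2)/2 = 55.2/2 = 27.6000
My = (-16.8 - 29.3)/2 = -46.1/2 = -23.0500

(27.6000, -23.0500)


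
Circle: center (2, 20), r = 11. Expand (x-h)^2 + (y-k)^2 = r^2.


(x-2)^2 + (y-20)^2 = 11^2
D = -2h = -4, E = -2k = -40
F = h^2+k^2-r^2 = 4+400-121 = 283

x^2 + y^2 - 4x - 40y + 283 = 0


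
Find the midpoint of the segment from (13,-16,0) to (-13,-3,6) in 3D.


Mx = (13- 13)/2 = 0
My = (-16- 3)/2 = -9.5000
Mz = (0+6)/2 = 3.0000

M = (0, -9.5000, 3.0000)


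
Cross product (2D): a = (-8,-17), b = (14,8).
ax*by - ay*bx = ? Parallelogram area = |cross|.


cross = -8*8 + 17*14 = -64 + 238 = 174
Parallelogram area = |174| = 174

cross = 174, parallelogram area = 174


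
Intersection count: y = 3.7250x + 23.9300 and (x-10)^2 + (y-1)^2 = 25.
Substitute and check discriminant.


Substitute y = 3.7250x + 23.9300: (x-10)^2 + (3.7250x+23.9300-1)^2 = 25
Expand to Ax^2 + Bx + C = 0, where b-k = 22.93
A = 1+m^2 = 14.875625
B = 2(m(b-k) - h) = 2(3.7250*22.93 - 10) = 150.8285
C = h^2 + (b-k)^2 - r^2 = 100 + 525.7849 - 25 = 600.7849
disc = B^2-4AC = 22749.2364 - 35748.2035 = -12998.9671
disc < 0

0 intersection points


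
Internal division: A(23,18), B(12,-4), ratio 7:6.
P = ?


Px = (7*12 + 6*23)/13 = 222/13 = 17.0769
Py = (7*(-4) + 6*18)/13 = 80/13 = 6.1538

P = (17.0769, 6.1538)


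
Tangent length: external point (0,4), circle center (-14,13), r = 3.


d = sqrt((0+ 14)^2 + (4-13)^2) = sqrt(196+81) = 16.6433
L = sqrt(277.0000 - 9) = sqrt(268.0000) = 16.3707

16.3707


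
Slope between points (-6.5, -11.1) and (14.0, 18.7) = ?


dy = 18.7 + 11.1 = 29.8
dx = 14.0 + 6.5 = 20.5
m = 29.8/20.5 = 1.4537

m = 1.4537


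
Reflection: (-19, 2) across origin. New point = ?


Reflection rule for origin: (-x, -y)
(-19, 2) -> (19, -2)

(19, -2)


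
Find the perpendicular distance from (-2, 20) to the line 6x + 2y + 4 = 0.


|6*(-2) + 2*20 + 4| = |32| = 32
sqrt(36 + 4) = sqrt(40) = 6.3246
d = 32/sqrt(40) = 5.0596

5.0596


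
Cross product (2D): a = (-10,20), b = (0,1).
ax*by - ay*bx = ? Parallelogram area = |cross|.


cross = -10*1 - 20*0 = -10 - 0 = -10
Parallelogram area = |-10| = 10

cross = -10, parallelogram area = 10


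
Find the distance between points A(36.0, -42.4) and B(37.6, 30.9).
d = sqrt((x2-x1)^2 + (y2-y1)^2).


dx = 37.6 - 36.0 = 1.6
dy = 30.9 + 42.4 = 73.3
d = sqrt(2.56 + 5372.89) = sqrt(5375.45) = 73.3175

73.3175


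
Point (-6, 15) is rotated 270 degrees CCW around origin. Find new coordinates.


cos(270) = 0, sin(270) = -1
x' = -6*0 - 15*(-1) = 15
y' = -6*(-1) + 15*0 = 6

(15, 6)


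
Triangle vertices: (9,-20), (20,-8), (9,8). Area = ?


9*(-8-8) = -144
20*(8+ 20) = 560
9*(-20+ 8) = -108
sum = 308
Area = |308|/2 = 154.0000

154.0000 sq units


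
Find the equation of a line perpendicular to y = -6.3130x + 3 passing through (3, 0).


Perpendicular slope = -1/m1 = -1/(-6.3130) = 0.1584
b2 = y0 - m2*x0 = 0 + 3/(-6.3130) = 0 - 0.4752 = -0.4752

y = 0.1584x - 0.4752


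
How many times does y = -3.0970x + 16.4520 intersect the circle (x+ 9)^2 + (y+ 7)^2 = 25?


Substitute y = -3.0970x + 16.4520: (x+ 9)^2 + (-3.0970x+16.4520+ 7)^2 = 25
Expand to Ax^2 + Bx + C = 0, where b-k = 23.452
A = 1+m^2 = 10.591409
B = 2(m(b-k) - h) = 2(-3.0970*23.452 + 9) = -127.261688
C = h^2 + (b-k)^2 - r^2 = 81 + 549.996304 - 25 = 605.996304
disc = B^2-4AC = 16195.5372 - 25673.4188 = -9477.8816
disc < 0

0 intersection points


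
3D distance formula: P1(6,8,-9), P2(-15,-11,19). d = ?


dx=-21, dy=-19, dz=28
d = sqrt(441+361+784) = sqrt(1586) = 39.8246

39.8246


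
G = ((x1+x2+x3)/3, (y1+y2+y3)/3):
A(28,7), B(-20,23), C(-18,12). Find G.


Gx = (28- 20- 18)/3 = -10/3 = -3.3333
Gy = (7+23+12)/3 = 42/3 = 14.0000

G = (-3.3333, 14.0000)


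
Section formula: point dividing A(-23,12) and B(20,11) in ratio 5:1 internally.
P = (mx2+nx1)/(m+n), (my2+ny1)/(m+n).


Px = (5*20 + 1*(-23))/6 = 77/6 = 12.8333
Py = (5*11 + 1*12)/6 = 67/6 = 11.1667

P = (12.8333, 11.1667)


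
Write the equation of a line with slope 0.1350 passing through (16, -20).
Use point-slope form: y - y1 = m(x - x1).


y + 20 = 0.1350(x - 16)
y = 0.1350x - 20 - 0.1350*16
y = 0.1350x - 22.1600

y = 0.1350x - 22.1600


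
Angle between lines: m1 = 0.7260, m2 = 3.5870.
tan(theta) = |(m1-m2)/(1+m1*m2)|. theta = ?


m1-m2 = -2.861
1+m1*m2 = 3.604162
tan(theta) = |-2.861/3.604162| = 0.793804
theta = arctan(|-2.861/3.604162|) = 38.4427 degrees (acute angle)

38.4427 degrees


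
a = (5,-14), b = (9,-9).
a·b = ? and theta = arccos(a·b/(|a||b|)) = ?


a·b = 5*9 - 14*(-9) = 45 + 126 = 171
|a| = sqrt(25+196) = 14.8661
|b| = sqrt(81+81) = 12.7279
cos(theta) = 171/(sqrt(221)*sqrt(162)) = 171/sqrt(35802) = 0.903738
theta = arccos(171/sqrt(35802)) = 25.3462 degrees

a·b = 171, theta = 25.3462 deg


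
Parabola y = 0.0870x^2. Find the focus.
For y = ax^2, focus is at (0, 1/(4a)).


a = 0.0870
4a = 0.3480
focus = (0, 1/0.3480) = (0, 2.8736)

Focus = (0, 2.8736)


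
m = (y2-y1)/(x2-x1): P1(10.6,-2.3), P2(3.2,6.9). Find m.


dy = 6.9 + 2.3 = 9.2
dx = 3.2 - 10.6 = -7.4
m = 9.2/(-7.4) = -1.2432

m = -1.2432


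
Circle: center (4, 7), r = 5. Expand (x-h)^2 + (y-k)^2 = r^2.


(x-4)^2 + (y-7)^2 = 5^2
D = -2h = -8, E = -2k = -14
F = h^2+k^2-r^2 = 16+49-25 = 40

x^2 + y^2 - 8x - 14y + 40 = 0


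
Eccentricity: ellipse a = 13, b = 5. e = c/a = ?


c = sqrt(169-25) = sqrt(144) = 12.0000
e = c/a = 12/13 = 0.9231

e = 0.9231


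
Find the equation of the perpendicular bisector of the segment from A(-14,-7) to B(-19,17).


Midpoint = (-16.5, 5)
Slope of AB = dy/dx = 24/(-5) = -4.8000
Perp slope = -dx/dy = 5/24 = 0.2083
b = My - (perp slope)*Mx = 5 + (-5*(-16.5))/24 = 5 + 3.4375 = 8.4375

y = 0.2083x + 8.4375


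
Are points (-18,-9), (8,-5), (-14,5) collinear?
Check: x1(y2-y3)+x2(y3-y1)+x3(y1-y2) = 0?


-18*(-5-5) + 8*(5+ 9) - 14*(-9+ 5)
= 180 + 112 + 56 = 348

No, not collinear (determinant = 348)


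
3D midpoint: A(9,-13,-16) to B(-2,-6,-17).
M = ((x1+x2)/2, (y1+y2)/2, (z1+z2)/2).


Mx = (9- 2)/2 = 3.5000
My = (-13- 6)/2 = -9.5000
Mz = (-16- 17)/2 = -16.5000

M = (3.5000, -9.5000, -16.5000)


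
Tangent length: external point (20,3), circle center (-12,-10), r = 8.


d = sqrt((20+ 12)^2 + (3+ 10)^2) = sqrt(1024+169) = 34.5398
L = sqrt(1193.0000 - 64) = sqrt(1129.0000) = 33.6006

33.6006


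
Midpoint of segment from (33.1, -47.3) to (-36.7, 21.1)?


Mx = (33.1 - 36.7)/2 = -3.6/2 = -1.8000
My = (-47.3 + 21.1)/2 = -26.2/2 = -13.1000

(-1.8000, -13.1000)


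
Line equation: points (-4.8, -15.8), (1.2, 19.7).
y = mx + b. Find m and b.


m = (35.5)/(6.0) = 5.9167
b = y1 - m*x1 = -15.8 - (35.5*(-4.8))/(6.0) = -15.8 + 28.4000 = 12.6000

y = 5.9167x + 12.6000


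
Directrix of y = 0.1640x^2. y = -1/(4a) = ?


a = 0.1640
1/(4a) = 1.5244
directrix: y = -1.5244 = -1.5244

y = -1.5244


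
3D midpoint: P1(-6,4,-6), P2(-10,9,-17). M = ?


Mx = (-6- 10)/2 = -8.0000
My = (4+9)/2 = 6.5000
Mz = (-6- 17)/2 = -11.5000

M = (-8.0000, 6.5000, -11.5000)


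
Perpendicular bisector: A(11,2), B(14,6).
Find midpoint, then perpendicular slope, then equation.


Midpoint = (12.5, 4)
Slope of AB = dy/dx = 4/3 = 1.3333
Perp slope = -dx/dy = -3/4 = -0.7500
b = My - (perp slope)*Mx = 4 + (3*12.5)/4 = 4 + 9.3750 = 13.3750

y = -0.7500x + 13.3750


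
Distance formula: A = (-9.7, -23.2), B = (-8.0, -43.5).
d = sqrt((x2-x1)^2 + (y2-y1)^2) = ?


dx = -8.0 + 9.7 = 1.7
dy = -43.5 + 23.2 = -20.3
d = sqrt(2.89 + 412.09) = sqrt(414.98) = 20.3711

20.3711


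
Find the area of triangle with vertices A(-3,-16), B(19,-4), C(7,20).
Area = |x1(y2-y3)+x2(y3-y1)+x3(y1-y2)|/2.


-3*(-4-20) = 72
19*(20+ 16) = 684
7*(-16+ 4) = -84
sum = 672
Area = |672|/2 = 336.0000

336.0000 sq units


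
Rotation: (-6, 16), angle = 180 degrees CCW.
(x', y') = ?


cos(180) = -1, sin(180) = 0
x' = -6*(-1) - 16*0 = 6
y' = -6*0 + 16*(-1) = -16

(6, -16)


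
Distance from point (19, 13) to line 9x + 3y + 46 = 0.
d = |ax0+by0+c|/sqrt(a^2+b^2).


|9*19 + 3*13 + 46| = |256| = 256
sqrt(81 + 9) = sqrt(90) = 9.4868
d = 256/sqrt(90) = 26.9848

26.9848


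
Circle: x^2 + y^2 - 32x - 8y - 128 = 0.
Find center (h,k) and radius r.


h = -D/2 = 32/2 = 16
k = -E/2 = 8/2 = 4
r^2 = h^2 + k^2 - F = 256 + 16 + 128 = 400
r = 20

Center (16, 4), radius = 20


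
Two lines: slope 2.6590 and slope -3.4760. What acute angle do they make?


m1-m2 = 6.135
1+m1*m2 = -8.242684
tan(theta) = |6.135/(-8.242684)| = 0.744296
theta = arctan(|6.135/(-8.242684)|) = 36.6602 degrees (acute angle)

36.6602 degrees


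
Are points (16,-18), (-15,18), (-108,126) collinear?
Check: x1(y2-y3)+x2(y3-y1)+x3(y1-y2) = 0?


16*(18-126) - 15*(126+ 18) - 108*(-18-18)
= -1728 - 2160 + 3888 = 0

Yes, collinear (determinant = 0)


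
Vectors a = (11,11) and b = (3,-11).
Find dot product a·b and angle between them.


a·b = 11*3 + 11*(-11) = 33 - 121 = -88
|a| = sqrt(121+121) = 15.5563
|b| = sqrt(9+121) = 11.4018
cos(theta) = -88/(sqrt(242)*sqrt(130)) = -88/sqrt(31460) = -0.496139
theta = arccos(-88/sqrt(31460)) = 119.7449 degrees

a·b = -88, theta = 119.7449 deg


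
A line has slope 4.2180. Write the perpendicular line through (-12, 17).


Perpendicular slope = -1/m1 = -1/4.2180 = -0.2371
b2 = y0 - m2*x0 = 17 - 12/4.2180 = 17 - 2.8450 = 14.1550

y = -0.2371x + 14.1550


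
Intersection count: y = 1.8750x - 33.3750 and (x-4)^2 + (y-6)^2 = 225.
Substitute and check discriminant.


Substitute y = 1.8750x - 33.3750: (x-4)^2 + (1.8750x- 33.3750-6)^2 = 225
Expand to Ax^2 + Bx + C = 0, where b-k = -39.375
A = 1+m^2 = 4.515625
B = 2(m(b-k) - h) = 2(1.8750*(-39.375) - 4) = -155.65625
C = h^2 + (b-k)^2 - r^2 = 16 + 1550.390625 - 225 = 1341.390625
disc = B^2-4AC = 24228.8682 - 24228.8682 = 0
disc = 0

1 intersection point (tangent)


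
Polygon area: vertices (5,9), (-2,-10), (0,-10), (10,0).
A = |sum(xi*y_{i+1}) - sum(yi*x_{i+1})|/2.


sum(xi*y_{i+1}) = 5*(-10) - 2*(-10) + 0*0 + 10*9 = 60
sum(yi*x_{i+1}) = 9*(-2) - 10*0 - 10*10 + 0*5 = -118
Area = |60 + 118|/2 = 178/2 = 89.0000

89.0000 sq units


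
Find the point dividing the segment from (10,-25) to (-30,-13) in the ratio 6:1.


Px = (6*(-30) + 1*10)/7 = -170/7 = -24.2857
Py = (6*(-13) + 1*(-25))/7 = -103/7 = -14.7143

P = (-24.2857, -14.7143)


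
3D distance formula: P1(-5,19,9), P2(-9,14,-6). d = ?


dx=-4, dy=-5, dz=-15
d = sqrt(16+25+225) = sqrt(266) = 16.3095

16.3095


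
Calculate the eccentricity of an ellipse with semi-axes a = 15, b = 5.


c = sqrt(225-25) = sqrt(200) = 14.1421
e = c/a = sqrt(200)/15 = 0.9428

e = 0.9428


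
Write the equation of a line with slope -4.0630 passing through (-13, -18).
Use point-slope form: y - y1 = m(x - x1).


y + 18 = -4.0630(x + 13)
y = -4.0630x - 18 + 4.0630*(-13)
y = -4.0630x - 70.8190

y = -4.0630x - 70.8190


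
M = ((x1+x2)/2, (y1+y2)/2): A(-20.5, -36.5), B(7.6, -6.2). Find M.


Mx = (-20.5 + 7.6)/2 = -12.9/2 = -6.4500
My = (-36.5 - 6.2)/2 = -42.7/2 = -21.3500

(-6.4500, -21.3500)


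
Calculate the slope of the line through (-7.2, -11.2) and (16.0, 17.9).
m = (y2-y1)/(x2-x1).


dy = 17.9 + 11.2 = 29.1
dx = 16.0 + 7.2 = 23.2
m = 29.1/23.2 = 1.2543

m = 1.2543


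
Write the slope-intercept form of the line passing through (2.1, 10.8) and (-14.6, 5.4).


m = (-5.4)/(-16.7) = 0.3234
b = y1 - m*x1 = 10.8 - (-5.4*2.1)/(-16.7) = 10.8 - 0.6790 = 10.1210

y = 0.3234x + 10.1210


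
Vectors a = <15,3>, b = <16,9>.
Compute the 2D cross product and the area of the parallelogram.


cross = 15*9 - 3*16 = 135 - 48 = 87
Parallelogram area = |87| = 87

cross = 87, parallelogram area = 87


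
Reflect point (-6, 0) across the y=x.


Reflection rule for y=x: (y, x)
(-6, 0) -> (0, -6)

(0, -6)


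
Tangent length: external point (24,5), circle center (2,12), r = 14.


d = sqrt((24-2)^2 + (5-12)^2) = sqrt(484+49) = 23.0868
L = sqrt(533.0000 - 196) = sqrt(337.0000) = 18.3576

18.3576


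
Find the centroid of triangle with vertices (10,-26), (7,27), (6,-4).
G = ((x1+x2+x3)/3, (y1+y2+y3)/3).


Gx = (10+7+6)/3 = 23/3 = 7.6667
Gy = (-26+27- 4)/3 = -3/3 = -1.0000

G = (7.6667, -1.0000)


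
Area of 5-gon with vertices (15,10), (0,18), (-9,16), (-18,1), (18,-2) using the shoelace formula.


sum(xi*y_{i+1}) = 15*18 + 0*16 - 9*1 - 18*(-2) + 18*10 = 477
sum(yi*x_{i+1}) = 10*0 + 18*(-9) + 16*(-18) + 1*18 - 2*15 = -462
Area = |477 + 462|/2 = 939/2 = 469.5000

469.5000 sq units


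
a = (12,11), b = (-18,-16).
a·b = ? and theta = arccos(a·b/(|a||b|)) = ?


a·b = 12*(-18) + 11*(-16) = -216 - 176 = -392
|a| = sqrt(144+121) = 16.2788
|b| = sqrt(324+256) = 24.0832
cos(theta) = -392/(sqrt(265)*sqrt(580)) = -392/sqrt(153700) = -0.999883
theta = arccos(-392/sqrt(153700)) = 179.1231 degrees

a·b = -392, theta = 179.1231 deg


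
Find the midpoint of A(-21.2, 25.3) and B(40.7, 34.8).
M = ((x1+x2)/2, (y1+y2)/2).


Mx = (-21.2 + 40.7)/2 = 19.5/2 = 9.7500
My = (25.3 + 34.8)/2 = 60.1/2 = 30.0500

(9.7500, 30.0500)


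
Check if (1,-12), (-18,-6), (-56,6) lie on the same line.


1*(-6-6) - 18*(6+ 12) - 56*(-12+ 6)
= -12 - 324 + 336 = 0

Yes, collinear (determinant = 0)


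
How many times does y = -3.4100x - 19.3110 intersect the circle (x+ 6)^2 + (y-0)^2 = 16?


Substitute y = -3.4100x - 19.3110: (x+ 6)^2 + (-3.4100x- 19.3110-0)^2 = 16
Expand to Ax^2 + Bx + C = 0, where b-k = -19.311
A = 1+m^2 = 12.6281
B = 2(m(b-k) - h) = 2(-3.4100*(-19.311) + 6) = 143.70102
C = h^2 + (b-k)^2 - r^2 = 36 + 372.914721 - 16 = 392.914721
disc = B^2-4AC = 20649.9831 - 19847.0656 = 802.9175
disc > 0

2 intersection points


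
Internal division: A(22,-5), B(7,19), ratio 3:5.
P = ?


Px = (3*7 + 5*22)/8 = 131/8 = 16.3750
Py = (3*19 + 5*(-5))/8 = 32/8 = 4.0000

P = (16.3750, 4.0000)


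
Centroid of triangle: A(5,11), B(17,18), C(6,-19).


Gx = (5+17+6)/3 = 28/3 = 9.3333
Gy = (11+18- 19)/3 = 10/3 = 3.3333

G = (9.3333, 3.3333)


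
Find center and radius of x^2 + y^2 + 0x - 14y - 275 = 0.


h = -D/2 = 0/2 = 0
k = -E/2 = 14/2 = 7
r^2 = h^2 + k^2 - F = 0 + 49 + 275 = 324
r = 18

Center (0, 7), radius = 18


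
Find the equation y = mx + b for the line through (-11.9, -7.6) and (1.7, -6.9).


m = (0.7)/(13.6) = 0.0515
b = y1 - m*x1 = -7.6 - (0.7*(-11.9))/(13.6) = -7.6 + 0.6125 = -6.9875

y = 0.0515x - 6.9875


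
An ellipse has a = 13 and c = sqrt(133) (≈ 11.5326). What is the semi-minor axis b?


b^2 = 13^2 - (sqrt(133))^2 = 169 - 133 = 36
b = sqrt(36) = 6

b = 6


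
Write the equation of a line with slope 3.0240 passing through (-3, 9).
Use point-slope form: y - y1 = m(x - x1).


y - 9 = 3.0240(x + 3)
y = 3.0240x + 9 - 3.0240*(-3)
y = 3.0240x + 18.0720

y = 3.0240x + 18.0720


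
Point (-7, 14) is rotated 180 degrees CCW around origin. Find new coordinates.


cos(180) = -1, sin(180) = 0
x' = -7*(-1) - 14*0 = 7
y' = -7*0 + 14*(-1) = -14

(7, -14)


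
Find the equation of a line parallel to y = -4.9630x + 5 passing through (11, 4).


Parallel lines have equal slopes.
m2 = -4.9630
b2 = 4 + 4.9630*11 = 58.5930

y = -4.9630x + 58.5930


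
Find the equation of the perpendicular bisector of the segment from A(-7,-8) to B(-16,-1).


Midpoint = (-11.5, -4.5)
Slope of AB = dy/dx = 7/(-9) = -0.7778
Perp slope = -dx/dy = 9/7 = 1.2857
b = My - (perp slope)*Mx = -4.5 + (-9*(-11.5))/7 = -4.5 + 14.7857 = 10.2857

y = 1.2857x + 10.2857


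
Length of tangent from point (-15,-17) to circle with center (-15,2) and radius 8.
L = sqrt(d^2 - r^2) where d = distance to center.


d = sqrt((-15+ 15)^2 + (-17-2)^2) = sqrt(0+361) = 19.0000
L = sqrt(361.0000 - 64) = sqrt(297.0000) = 17.2337

17.2337


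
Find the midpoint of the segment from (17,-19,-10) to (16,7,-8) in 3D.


Mx = (17+16)/2 = 16.5000
My = (-19+7)/2 = -6.0000
Mz = (-10- 8)/2 = -9.0000

M = (16.5000, -6.0000, -9.0000)


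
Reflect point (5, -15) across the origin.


Reflection rule for origin: (-x, -y)
(5, -15) -> (-5, 15)

(-5, 15)


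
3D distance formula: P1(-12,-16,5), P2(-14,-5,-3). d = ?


dx=-2, dy=11, dz=-8
d = sqrt(4+121+64) = sqrt(189) = 13.7477

13.7477


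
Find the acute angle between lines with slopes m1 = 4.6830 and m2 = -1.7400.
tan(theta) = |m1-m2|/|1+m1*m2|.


m1-m2 = 6.423
1+m1*m2 = -7.14842
tan(theta) = |6.423/(-7.14842)| = 0.898520
theta = arctan(|6.423/(-7.14842)|) = 41.9403 degrees (acute angle)

41.9403 degrees


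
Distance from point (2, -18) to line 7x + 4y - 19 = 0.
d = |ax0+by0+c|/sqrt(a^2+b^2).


|7*2 + 4*(-18) - 19| = |-77| = 77
sqrt(49 + 16) = sqrt(65) = 8.0623
d = 77/sqrt(65) = 9.5507

9.5507


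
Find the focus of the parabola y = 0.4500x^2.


a = 0.4500
4a = 1.8000
focus = (0, 1/1.8000) = (0, 0.5556)

Focus = (0, 0.5556)


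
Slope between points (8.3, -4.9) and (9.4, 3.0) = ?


dy = 3.0 + 4.9 = 7.9
dx = 9.4 - 8.3 = 1.1
m = 7.9/1.1 = 7.1818

m = 7.1818


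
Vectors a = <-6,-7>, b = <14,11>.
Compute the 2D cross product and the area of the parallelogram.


cross = -6*11 + 7*14 = -66 + 98 = 32
Parallelogram area = |32| = 32

cross = 32, parallelogram area = 32


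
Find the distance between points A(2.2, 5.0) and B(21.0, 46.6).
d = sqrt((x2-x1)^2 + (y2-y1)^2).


dx = 21.0 - 2.2 = 18.8
dy = 46.6 - 5.0 = 41.6
d = sqrt(353.44 + 1730.56) = sqrt(2084.0) = 45.6508

45.6508


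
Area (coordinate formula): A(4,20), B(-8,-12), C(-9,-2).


4*(-12+ 2) = -40
-8*(-2-20) = 176
-9*(20+ 12) = -288
sum = -152
Area = |-152|/2 = 76.0000

76.0000 sq units


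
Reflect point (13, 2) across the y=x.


Reflection rule for y=x: (y, x)
(13, 2) -> (2, 13)

(2, 13)


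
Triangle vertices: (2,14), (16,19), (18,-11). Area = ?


2*(19+ 11) = 60
16*(-11-14) = -400
18*(14-19) = -90
sum = -430
Area = |-430|/2 = 215.0000

215.0000 sq units


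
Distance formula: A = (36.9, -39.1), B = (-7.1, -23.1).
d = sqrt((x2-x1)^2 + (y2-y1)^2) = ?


dx = -7.1 - 36.9 = -44.0
dy = -23.1 + 39.1 = 16.0
d = sqrt(1936.0 + 256.0) = sqrt(2192.0) = 46.8188

46.8188


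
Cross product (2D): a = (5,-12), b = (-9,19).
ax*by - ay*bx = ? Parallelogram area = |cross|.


cross = 5*19 + 12*(-9) = 95 - 108 = -13
Parallelogram area = |-13| = 13

cross = -13, parallelogram area = 13


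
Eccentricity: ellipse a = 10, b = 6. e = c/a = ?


c = sqrt(100-36) = sqrt(64) = 8.0000
e = c/a = 8/10 = 0.8000

e = 0.8000


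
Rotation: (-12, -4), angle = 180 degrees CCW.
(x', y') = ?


cos(180) = -1, sin(180) = 0
x' = -12*(-1) + 4*0 = 12
y' = -12*0 - 4*(-1) = 4

(12, 4)


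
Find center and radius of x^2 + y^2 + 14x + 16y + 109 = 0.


h = -D/2 = -14/2 = -7
k = -E/2 = -16/2 = -8
r^2 = h^2 + k^2 - F = 49 + 64 - 109 = 4
r = 2

Center (-7, -8), radius = 2


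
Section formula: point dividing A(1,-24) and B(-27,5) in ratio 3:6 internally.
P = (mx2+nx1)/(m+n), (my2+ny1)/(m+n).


Px = (3*(-27) + 6*1)/9 = -75/9 = -8.3333
Py = (3*5 + 6*(-24))/9 = -129/9 = -14.3333

P = (-8.3333, -14.3333)


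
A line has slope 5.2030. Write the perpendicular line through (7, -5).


Perpendicular slope = -1/m1 = -1/5.2030 = -0.1922
b2 = y0 - m2*x0 = -5 + 7/5.2030 = -5 + 1.3454 = -3.6546

y = -0.1922x - 3.6546


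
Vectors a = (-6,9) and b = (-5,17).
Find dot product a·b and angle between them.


a·b = -6*(-5) + 9*17 = 30 + 153 = 183
|a| = sqrt(36+81) = 10.8167
|b| = sqrt(25+289) = 17.7200
cos(theta) = 183/(sqrt(117)*sqrt(314)) = 183/sqrt(36738) = 0.954758
theta = arccos(183/sqrt(36738)) = 17.3005 degrees

a·b = 183, theta = 17.3005 deg


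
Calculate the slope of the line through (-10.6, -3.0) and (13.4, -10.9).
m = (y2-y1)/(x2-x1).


dy = -10.9 + 3.0 = -7.9
dx = 13.4 + 10.6 = 24.0
m = -7.9/24.0 = -0.3292

m = -0.3292


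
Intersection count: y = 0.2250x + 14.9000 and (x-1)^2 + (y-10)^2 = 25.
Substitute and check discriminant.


Substitute y = 0.2250x + 14.9000: (x-1)^2 + (0.2250x+14.9000-10)^2 = 25
Expand to Ax^2 + Bx + C = 0, where b-k = 4.9
A = 1+m^2 = 1.050625
B = 2(m(b-k) - h) = 2(0.2250*4.9 - 1) = 0.205
C = h^2 + (b-k)^2 - r^2 = 1 + 24.01 - 25 = 0.01
disc = B^2-4AC = 0.0420 - 0.0420 = 0
disc = 0

1 intersection point (tangent)


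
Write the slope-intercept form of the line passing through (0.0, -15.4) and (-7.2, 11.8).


m = (27.2)/(-7.2) = -3.7778
b = y1 - m*x1 = -15.4 - (27.2*0.0)/(-7.2) = -15.4 - 0 = -15.4000

y = -3.7778x - 15.4000


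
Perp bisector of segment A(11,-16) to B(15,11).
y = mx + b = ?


Midpoint = (13, -2.5)
Slope of AB = dy/dx = 27/4 = 6.7500
Perp slope = -dx/dy = -4/27 = -0.1481
b = My - (perp slope)*Mx = -2.5 + (4*13)/27 = -2.5 + 1.9259 = -0.5741

y = -0.1481x - 0.5741


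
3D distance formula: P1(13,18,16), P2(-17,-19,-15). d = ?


dx=-30, dy=-37, dz=-31
d = sqrt(900+1369+961) = sqrt(3230) = 56.8331

56.8331


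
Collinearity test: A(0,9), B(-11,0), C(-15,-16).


0*(0+ 16) - 11*(-16-9) - 15*(9-0)
= 0 + 275 - 135 = 140

No, not collinear (determinant = 140)


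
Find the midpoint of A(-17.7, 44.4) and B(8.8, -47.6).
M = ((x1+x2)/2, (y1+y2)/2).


Mx = (-17.7 + 8.8)/2 = -8.9/2 = -4.4500
My = (44.4 - 47.6)/2 = -3.2/2 = -1.6000

(-4.4500, -1.6000)


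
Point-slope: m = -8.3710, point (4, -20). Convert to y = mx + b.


y + 20 = -8.3710(x - 4)
y = -8.3710x - 20 + 8.3710*4
y = -8.3710x + 13.4840

y = -8.3710x + 13.4840


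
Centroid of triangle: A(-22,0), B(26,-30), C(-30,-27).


Gx = (-22+26- 30)/3 = -26/3 = -8.6667
Gy = (0- 30- 27)/3 = -57/3 = -19.0000

G = (-8.6667, -19.0000)


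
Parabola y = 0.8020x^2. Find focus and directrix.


a = 0.8020
1/(4a) = 0.3117
Focus = (0, 0.3117)
Directrix: y = -0.3117

Focus = (0, 0.3117), Directrix: y = -0.3117


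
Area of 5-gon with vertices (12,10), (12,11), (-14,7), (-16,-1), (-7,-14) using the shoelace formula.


sum(xi*y_{i+1}) = 12*11 + 12*7 - 14*(-1) - 16*(-14) - 7*10 = 384
sum(yi*x_{i+1}) = 10*12 + 11*(-14) + 7*(-16) - 1*(-7) - 14*12 = -307
Area = |384 + 307|/2 = 691/2 = 345.5000

345.5000 sq units


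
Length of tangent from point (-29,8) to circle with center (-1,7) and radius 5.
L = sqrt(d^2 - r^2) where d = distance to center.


d = sqrt((-29+ 1)^2 + (8-7)^2) = sqrt(784+1) = 28.0179
L = sqrt(785.0000 - 25) = sqrt(760.0000) = 27.5681

27.5681


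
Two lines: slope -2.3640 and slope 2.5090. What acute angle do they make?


m1-m2 = -4.873
1+m1*m2 = -4.931276
tan(theta) = |-4.873/(-4.931276)| = 0.988182
theta = arctan(|-4.873/(-4.931276)|) = 44.6594 degrees (acute angle)

44.6594 degrees


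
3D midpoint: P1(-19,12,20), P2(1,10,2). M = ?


Mx = (-19+1)/2 = -9.0000
My = (12+10)/2 = 11.0000
Mz = (20+2)/2 = 11.0000

M = (-9.0000, 11.0000, 11.0000)


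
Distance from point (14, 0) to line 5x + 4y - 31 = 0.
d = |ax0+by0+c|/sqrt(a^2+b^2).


|5*14 + 4*0 - 31| = |39| = 39
sqrt(25 + 16) = sqrt(41) = 6.4031
d = 39/sqrt(41) = 6.0908

6.0908


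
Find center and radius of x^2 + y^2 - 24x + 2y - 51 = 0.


h = -D/2 = 24/2 = 12
k = -E/2 = -2/2 = -1
r^2 = h^2 + k^2 - F = 144 + 1 + 51 = 196
r = 14

Center (12, -1), radius = 14


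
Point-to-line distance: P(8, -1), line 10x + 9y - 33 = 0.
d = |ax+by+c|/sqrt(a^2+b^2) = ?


|10*8 + 9*(-1) - 33| = |38| = 38
sqrt(100 + 81) = sqrt(181) = 13.4536
d = 38/sqrt(181) = 2.8245

2.8245


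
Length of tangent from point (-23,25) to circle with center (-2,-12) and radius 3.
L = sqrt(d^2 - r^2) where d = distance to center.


d = sqrt((-23+ 2)^2 + (25+ 12)^2) = sqrt(441+1369) = 42.5441
L = sqrt(1810.0000 - 9) = sqrt(1801.0000) = 42.4382

42.4382


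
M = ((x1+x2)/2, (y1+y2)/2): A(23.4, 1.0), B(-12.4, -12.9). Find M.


Mx = (23.4 - 12.4)/2 = 11/2 = 5.5000
My = (1.0 - 12.9)/2 = -11.9/2 = -5.9500

(5.5000, -5.9500)


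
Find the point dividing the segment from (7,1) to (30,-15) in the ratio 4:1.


Px = (4*30 + 1*7)/5 = 127/5 = 25.4000
Py = (4*(-15) + 1*1)/5 = -59/5 = -11.8000

P = (25.4000, -11.8000)


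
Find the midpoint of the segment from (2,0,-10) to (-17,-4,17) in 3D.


Mx = (2- 17)/2 = -7.5000
My = (0- 4)/2 = -2.0000
Mz = (-10+17)/2 = 3.5000

M = (-7.5000, -2.0000, 3.5000)


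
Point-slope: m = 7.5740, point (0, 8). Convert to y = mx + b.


y - 8 = 7.5740(x - 0)
y = 7.5740x + 8 - 7.5740*0
y = 7.5740x + 8.0000

y = 7.5740x + 8.0000


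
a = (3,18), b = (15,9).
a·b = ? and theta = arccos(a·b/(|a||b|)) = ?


a·b = 3*15 + 18*9 = 45 + 162 = 207
|a| = sqrt(9+324) = 18.2483
|b| = sqrt(225+81) = 17.4929
cos(theta) = 207/(sqrt(333)*sqrt(306)) = 207/sqrt(101898) = 0.648466
theta = arccos(207/sqrt(101898)) = 49.5739 degrees

a·b = 207, theta = 49.5739 deg


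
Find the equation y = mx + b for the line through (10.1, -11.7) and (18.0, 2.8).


m = (14.5)/(7.9) = 1.8354
b = y1 - m*x1 = -11.7 - (14.5*10.1)/(7.9) = -11.7 - 18.5380 = -30.2380

y = 1.8354x - 30.2380


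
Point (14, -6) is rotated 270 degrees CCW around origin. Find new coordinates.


cos(270) = 0, sin(270) = -1
x' = 14*0 + 6*(-1) = -6
y' = 14*(-1) - 6*0 = -14

(-6, -14)


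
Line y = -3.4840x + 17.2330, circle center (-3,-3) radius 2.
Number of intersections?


Substitute y = -3.4840x + 17.2330: (x+ 3)^2 + (-3.4840x+17.2330+ 3)^2 = 4
Expand to Ax^2 + Bx + C = 0, where b-k = 20.233
A = 1+m^2 = 13.138256
B = 2(m(b-k) - h) = 2(-3.4840*20.233 + 3) = -134.983544
C = h^2 + (b-k)^2 - r^2 = 9 + 409.374289 - 4 = 414.374289
disc = B^2-4AC = 18220.5572 - 21776.6220 = -3556.0648
disc < 0

0 intersection points


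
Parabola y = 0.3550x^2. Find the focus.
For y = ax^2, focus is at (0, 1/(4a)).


a = 0.3550
4a = 1.4200
focus = (0, 1/1.4200) = (0, 0.7042)

Focus = (0, 0.7042)


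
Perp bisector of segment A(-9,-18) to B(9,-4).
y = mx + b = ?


Midpoint = (0, -11)
Slope of AB = dy/dx = 14/18 = 0.7778
Perp slope = -dx/dy = -18/14 = -1.2857
b = My - (perp slope)*Mx = -11 + (18*0)/14 = -11 + 0 = -11.0000

y = -1.2857x - 11.0000


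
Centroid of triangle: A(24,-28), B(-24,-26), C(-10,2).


Gx = (24- 24- 10)/3 = -10/3 = -3.3333
Gy = (-28- 26+2)/3 = -52/3 = -17.3333

G = (-3.3333, -17.3333)


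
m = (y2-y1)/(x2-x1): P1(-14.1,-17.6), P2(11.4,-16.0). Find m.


dy = -16.0 + 17.6 = 1.6
dx = 11.4 + 14.1 = 25.5
m = 1.6/25.5 = 0.0627

m = 0.0627


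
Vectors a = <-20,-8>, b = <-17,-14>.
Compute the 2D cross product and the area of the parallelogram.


cross = -20*(-14) + 8*(-17) = 280 - 136 = 144
Parallelogram area = |144| = 144

cross = 144, parallelogram area = 144


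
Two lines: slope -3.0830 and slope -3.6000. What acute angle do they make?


m1-m2 = 0.517
1+m1*m2 = 12.0988
tan(theta) = |0.517/12.0988| = 0.042732
theta = arctan(|0.517/12.0988|) = 2.4468 degrees (acute angle)

2.4468 degrees


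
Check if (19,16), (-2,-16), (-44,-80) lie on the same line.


19*(-16+ 80) - 2*(-80-16) - 44*(16+ 16)
= 1216 + 192 - 1408 = 0

Yes, collinear (determinant = 0)


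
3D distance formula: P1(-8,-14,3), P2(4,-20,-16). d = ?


dx=12, dy=-6, dz=-19
d = sqrt(144+36+361) = sqrt(541) = 23.2594

23.2594


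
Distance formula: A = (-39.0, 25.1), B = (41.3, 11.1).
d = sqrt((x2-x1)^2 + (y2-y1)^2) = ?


dx = 41.3 + 39.0 = 80.3
dy = 11.1 - 25.1 = -14
d = sqrt(6448.09 + 196) = sqrt(6644.09) = 81.5113

81.5113


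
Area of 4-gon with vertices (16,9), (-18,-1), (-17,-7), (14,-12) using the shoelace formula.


sum(xi*y_{i+1}) = 16*(-1) - 18*(-7) - 17*(-12) + 14*9 = 440
sum(yi*x_{i+1}) = 9*(-18) - 1*(-17) - 7*14 - 12*16 = -435
Area = |440 + 435|/2 = 875/2 = 437.5000

437.5000 sq units


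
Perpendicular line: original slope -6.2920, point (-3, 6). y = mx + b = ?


Perpendicular slope = -1/m1 = -1/(-6.2920) = 0.1589
b2 = y0 - m2*x0 = 6 - 3/(-6.2920) = 6 + 0.4768 = 6.4768

y = 0.1589x + 6.4768


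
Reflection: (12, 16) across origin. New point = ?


Reflection rule for origin: (-x, -y)
(12, 16) -> (-12, -16)

(-12, -16)


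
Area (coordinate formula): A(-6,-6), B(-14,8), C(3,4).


-6*(8-4) = -24
-14*(4+ 6) = -140
3*(-6-8) = -42
sum = -206
Area = |-206|/2 = 103.0000

103.0000 sq units


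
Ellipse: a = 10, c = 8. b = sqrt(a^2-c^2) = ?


b^2 = 10^2 - (8)^2 = 100 - 64 = 36
b = sqrt(36) = 6

b = 6


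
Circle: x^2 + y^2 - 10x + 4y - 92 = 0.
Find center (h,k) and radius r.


h = -D/2 = 10/2 = 5
k = -E/2 = -4/2 = -2
r^2 = h^2 + k^2 - F = 25 + 4 + 92 = 121
r = 11

Center (5, -2), radius = 11


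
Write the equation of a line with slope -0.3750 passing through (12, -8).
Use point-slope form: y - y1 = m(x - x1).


y + 8 = -0.3750(x - 12)
y = -0.3750x - 8 + 0.3750*12
y = -0.3750x - 3.5000

y = -0.3750x - 3.5000


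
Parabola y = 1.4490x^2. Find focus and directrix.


a = 1.4490
1/(4a) = 0.1725
Focus = (0, 0.1725)
Directrix: y = -0.1725

Focus = (0, 0.1725), Directrix: y = -0.1725


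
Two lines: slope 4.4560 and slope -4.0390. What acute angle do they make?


m1-m2 = 8.495
1+m1*m2 = -16.997784
tan(theta) = |8.495/(-16.997784)| = 0.499771
theta = arctan(|8.495/(-16.997784)|) = 26.5546 degrees (acute angle)

26.5546 degrees


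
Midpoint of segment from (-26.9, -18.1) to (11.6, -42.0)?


Mx = (-26.9 + 11.6)/2 = -15.3/2 = -7.6500
My = (-18.1 - 42.0)/2 = -60.1/2 = -30.0500

(-7.6500, -30.0500)


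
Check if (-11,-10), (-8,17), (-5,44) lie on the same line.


-11*(17-44) - 8*(44+ 10) - 5*(-10-17)
= 297 - 432 + 135 = 0

Yes, collinear (determinant = 0)


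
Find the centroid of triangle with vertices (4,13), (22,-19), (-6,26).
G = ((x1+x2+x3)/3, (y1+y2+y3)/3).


Gx = (4+22- 6)/3 = 20/3 = 6.6667
Gy = (13- 19+26)/3 = 20/3 = 6.6667

G = (6.6667, 6.6667)


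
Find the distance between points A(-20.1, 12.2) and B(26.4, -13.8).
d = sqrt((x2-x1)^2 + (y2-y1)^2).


dx = 26.4 + 20.1 = 46.5
dy = -13.8 - 12.2 = -26.0
d = sqrt(2162.25 + 676.0) = sqrt(2838.25) = 53.2752

53.2752


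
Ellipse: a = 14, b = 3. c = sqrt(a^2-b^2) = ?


c^2 = 14^2 - 3^2 = 196 - 9 = 187
c = sqrt(187) = 13.6748

c = 13.6748


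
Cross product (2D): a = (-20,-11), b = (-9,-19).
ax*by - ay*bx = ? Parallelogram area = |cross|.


cross = -20*(-19) + 11*(-9) = 380 - 99 = 281
Parallelogram area = |281| = 281

cross = 281, parallelogram area = 281


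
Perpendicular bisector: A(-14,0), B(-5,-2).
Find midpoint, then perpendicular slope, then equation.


Midpoint = (-9.5, -1)
Slope of AB = dy/dx = -2/9 = -0.2222
Perp slope = -dx/dy = 9/2 = 4.5000
b = My - (perp slope)*Mx = -1 + (9*(-9.5))/(-2) = -1 + 42.7500 = 41.7500

y = 4.5000x + 41.7500


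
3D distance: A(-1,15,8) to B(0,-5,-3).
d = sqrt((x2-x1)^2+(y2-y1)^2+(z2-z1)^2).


dx=1, dy=-20, dz=-11
d = sqrt(1+400+121) = sqrt(522) = 22.8473

22.8473


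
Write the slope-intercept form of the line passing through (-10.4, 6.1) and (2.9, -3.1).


m = (-9.2)/(13.3) = -0.6917
b = y1 - m*x1 = 6.1 - (-9.2*(-10.4))/(13.3) = 6.1 - 7.1940 = -1.0940

y = -0.6917x - 1.0940


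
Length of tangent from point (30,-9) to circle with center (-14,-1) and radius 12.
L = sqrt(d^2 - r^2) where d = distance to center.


d = sqrt((30+ 14)^2 + (-9+ 1)^2) = sqrt(1936+64) = 44.7214
L = sqrt(2000.0000 - 144) = sqrt(1856.0000) = 43.0813

43.0813


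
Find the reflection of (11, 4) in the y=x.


Reflection rule for y=x: (y, x)
(11, 4) -> (4, 11)

(4, 11)


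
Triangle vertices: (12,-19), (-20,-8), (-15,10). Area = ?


12*(-8-10) = -216
-20*(10+ 19) = -580
-15*(-19+ 8) = 165
sum = -631
Area = |-631|/2 = 315.5000

315.5000 sq units


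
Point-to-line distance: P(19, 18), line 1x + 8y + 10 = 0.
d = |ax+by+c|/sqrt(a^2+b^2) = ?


|1*19 + 8*18 + 10| = |173| = 173
sqrt(1 + 64) = sqrt(65) = 8.0623
d = 173/sqrt(65) = 21.4580

21.4580


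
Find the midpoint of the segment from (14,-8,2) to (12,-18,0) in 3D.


Mx = (14+12)/2 = 13.0000
My = (-8- 18)/2 = -13.0000
Mz = (2+0)/2 = 1.0000

M = (13.0000, -13.0000, 1.0000)


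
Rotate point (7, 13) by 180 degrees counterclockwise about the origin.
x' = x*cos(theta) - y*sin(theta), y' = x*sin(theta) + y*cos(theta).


cos(180) = -1, sin(180) = 0
x' = 7*(-1) - 13*0 = -7
y' = 7*0 + 13*(-1) = -13

(-7, -13)


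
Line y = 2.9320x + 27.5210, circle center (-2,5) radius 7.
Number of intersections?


Substitute y = 2.9320x + 27.5210: (x+ 2)^2 + (2.9320x+27.5210-5)^2 = 49
Expand to Ax^2 + Bx + C = 0, where b-k = 22.521
A = 1+m^2 = 9.596624
B = 2(m(b-k) - h) = 2(2.9320*22.521 + 2) = 136.063144
C = h^2 + (b-k)^2 - r^2 = 4 + 507.195441 - 49 = 462.195441
disc = B^2-4AC = 18513.1792 - 17742.0634 = 771.1158
disc > 0

2 intersection points


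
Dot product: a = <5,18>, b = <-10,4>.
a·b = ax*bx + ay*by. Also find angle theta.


a·b = 5*(-10) + 18*4 = -50 + 72 = 22
|a| = sqrt(25+324) = 18.6815
|b| = sqrt(100+16) = 10.7703
cos(theta) = 22/(sqrt(349)*sqrt(116)) = 22/sqrt(40484) = 0.109340
theta = arccos(22/sqrt(40484)) = 83.7227 degrees

a·b = 22, theta = 83.7227 deg


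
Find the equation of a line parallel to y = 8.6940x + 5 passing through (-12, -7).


Parallel lines have equal slopes.
m2 = 8.6940
b2 = -7 - 8.6940*(-12) = 97.3280

y = 8.6940x + 97.3280


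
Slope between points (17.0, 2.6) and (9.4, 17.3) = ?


dy = 17.3 - 2.6 = 14.7
dx = 9.4 - 17.0 = -7.6
m = 14.7/(-7.6) = -1.9342

m = -1.9342


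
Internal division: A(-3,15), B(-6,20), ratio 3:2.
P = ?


Px = (3*(-6) + 2*(-3))/5 = -24/5 = -4.8000
Py = (3*20 + 2*15)/5 = 90/5 = 18.0000

P = (-4.8000, 18.0000)


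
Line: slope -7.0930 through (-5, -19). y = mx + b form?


y + 19 = -7.0930(x + 5)
y = -7.0930x - 19 + 7.0930*(-5)
y = -7.0930x - 54.4650

y = -7.0930x - 54.4650


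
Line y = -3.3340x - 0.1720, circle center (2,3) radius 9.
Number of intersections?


Substitute y = -3.3340x - 0.1720: (x-2)^2 + (-3.3340x- 0.1720-3)^2 = 81
Expand to Ax^2 + Bx + C = 0, where b-k = -3.172
A = 1+m^2 = 12.115556
B = 2(m(b-k) - h) = 2(-3.3340*(-3.172) - 2) = 17.150896
C = h^2 + (b-k)^2 - r^2 = 4 + 10.061584 - 81 = -66.938416
disc = B^2-4AC = 294.1532 + 3243.9845 = 3538.1377
disc > 0

2 intersection points


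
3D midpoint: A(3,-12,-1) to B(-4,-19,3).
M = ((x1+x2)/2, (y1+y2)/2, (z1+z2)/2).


Mx = (3- 4)/2 = -0.5000
My = (-12- 19)/2 = -15.5000
Mz = (-1+3)/2 = 1.0000

M = (-0.5000, -15.5000, 1.0000)


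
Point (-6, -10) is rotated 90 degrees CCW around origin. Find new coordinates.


cos(90) = 0, sin(90) = 1
x' = -6*0 + 10*1 = 10
y' = -6*1 - 10*0 = -6

(10, -6)


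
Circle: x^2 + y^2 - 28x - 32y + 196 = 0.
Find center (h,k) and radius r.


h = -D/2 = 28/2 = 14
k = -E/2 = 32/2 = 16
r^2 = h^2 + k^2 - F = 196 + 256 - 196 = 256
r = 16

Center (14, 16), radius = 16


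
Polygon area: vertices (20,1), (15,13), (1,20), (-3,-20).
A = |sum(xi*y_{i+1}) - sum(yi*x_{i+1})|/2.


sum(xi*y_{i+1}) = 20*13 + 15*20 + 1*(-20) - 3*1 = 537
sum(yi*x_{i+1}) = 1*15 + 13*1 + 20*(-3) - 20*20 = -432
Area = |537 + 432|/2 = 969/2 = 484.5000

484.5000 sq units


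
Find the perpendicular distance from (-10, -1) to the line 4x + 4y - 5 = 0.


|4*(-10) + 4*(-1) - 5| = |-49| = 49
sqrt(16 + 16) = sqrt(32) = 5.6569
d = 49/sqrt(32) = 8.6621

8.6621


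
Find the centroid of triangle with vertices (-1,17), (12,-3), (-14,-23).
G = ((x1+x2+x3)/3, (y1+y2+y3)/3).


Gx = (-1+12- 14)/3 = -3/3 = -1.0000
Gy = (17- 3- 23)/3 = -9/3 = -3.0000

G = (-1.0000, -3.0000)


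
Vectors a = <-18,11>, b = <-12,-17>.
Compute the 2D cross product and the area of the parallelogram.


cross = -18*(-17) - 11*(-12) = 306 + 132 = 438
Parallelogram area = |438| = 438

cross = 438, parallelogram area = 438


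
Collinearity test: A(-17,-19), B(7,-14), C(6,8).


-17*(-14-8) + 7*(8+ 19) + 6*(-19+ 14)
= 374 + 189 - 30 = 533

No, not collinear (determinant = 533)


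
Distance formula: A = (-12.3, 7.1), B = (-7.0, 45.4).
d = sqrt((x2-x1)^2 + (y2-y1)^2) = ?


dx = -7.0 + 12.3 = 5.3
dy = 45.4 - 7.1 = 38.3
d = sqrt(28.09 + 1466.89) = sqrt(1494.98) = 38.6650

38.6650


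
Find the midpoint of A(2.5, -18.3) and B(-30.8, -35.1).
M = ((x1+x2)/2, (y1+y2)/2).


Mx = (2.5 - 30.8)/2 = -28.3/2 = -14.1500
My = (-18.3 - 35.1)/2 = -53.4/2 = -26.7000

(-14.1500, -26.7000)


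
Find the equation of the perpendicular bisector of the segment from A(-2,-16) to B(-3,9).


Midpoint = (-2.5, -3.5)
Slope of AB = dy/dx = 25/(-1) = -25.0000
Perp slope = -dx/dy = 1/25 = 0.0400
b = My - (perp slope)*Mx = -3.5 + (-1*(-2.5))/25 = -3.5 + 0.1000 = -3.4000

y = 0.0400x - 3.4000


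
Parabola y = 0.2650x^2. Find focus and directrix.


a = 0.2650
1/(4a) = 0.9434
Focus = (0, 0.9434)
Directrix: y = -0.9434

Focus = (0, 0.9434), Directrix: y = -0.9434


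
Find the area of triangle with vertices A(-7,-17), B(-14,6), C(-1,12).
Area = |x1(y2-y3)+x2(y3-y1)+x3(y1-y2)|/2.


-7*(6-12) = 42
-14*(12+ 17) = -406
-1*(-17-6) = 23
sum = -341
Area = |-341|/2 = 170.5000

170.5000 sq units


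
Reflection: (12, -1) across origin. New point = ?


Reflection rule for origin: (-x, -y)
(12, -1) -> (-12, 1)

(-12, 1)


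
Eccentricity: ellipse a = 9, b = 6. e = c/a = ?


c = sqrt(81-36) = sqrt(45) = 6.7082
e = c/a = sqrt(45)/9 = 0.7454

e = 0.7454


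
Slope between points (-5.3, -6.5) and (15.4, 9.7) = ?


dy = 9.7 + 6.5 = 16.2
dx = 15.4 + 5.3 = 20.7
m = 16.2/20.7 = 0.7826

m = 0.7826


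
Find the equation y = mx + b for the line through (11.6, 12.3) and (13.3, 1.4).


m = (-10.9)/(1.7) = -6.4118
b = y1 - m*x1 = 12.3 - (-10.9*11.6)/(1.7) = 12.3 + 74.3765 = 86.6765

y = -6.4118x + 86.6765


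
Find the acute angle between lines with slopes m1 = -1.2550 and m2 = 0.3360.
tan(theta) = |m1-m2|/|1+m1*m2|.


m1-m2 = -1.591
1+m1*m2 = 0.57832
tan(theta) = |-1.591/0.57832| = 2.751072
theta = arctan(|-1.591/0.57832|) = 70.0241 degrees (acute angle)

70.0241 degrees


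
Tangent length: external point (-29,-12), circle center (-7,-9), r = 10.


d = sqrt((-29+ 7)^2 + (-12+ 9)^2) = sqrt(484+9) = 22.2036
L = sqrt(493.0000 - 100) = sqrt(393.0000) = 19.8242

19.8242


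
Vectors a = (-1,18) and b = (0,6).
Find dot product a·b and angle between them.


a·b = -1*0 + 18*6 = 0 + 108 = 108
|a| = sqrt(1+324) = 18.0278
|b| = sqrt(0+36) = 6.0000
cos(theta) = 108/(sqrt(325)*sqrt(36)) = 108/sqrt(11700) = 0.998460
theta = arccos(108/sqrt(11700)) = 3.1798 degrees

a·b = 108, theta = 3.1798 deg


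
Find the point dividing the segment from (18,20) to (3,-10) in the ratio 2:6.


Px = (2*3 + 6*18)/8 = 114/8 = 14.2500
Py = (2*(-10) + 6*20)/8 = 100/8 = 12.5000

P = (14.2500, 12.5000)


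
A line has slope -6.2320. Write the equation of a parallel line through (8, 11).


Parallel lines have equal slopes.
m2 = -6.2320
b2 = 11 + 6.2320*8 = 60.8560

y = -6.2320x + 60.8560
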